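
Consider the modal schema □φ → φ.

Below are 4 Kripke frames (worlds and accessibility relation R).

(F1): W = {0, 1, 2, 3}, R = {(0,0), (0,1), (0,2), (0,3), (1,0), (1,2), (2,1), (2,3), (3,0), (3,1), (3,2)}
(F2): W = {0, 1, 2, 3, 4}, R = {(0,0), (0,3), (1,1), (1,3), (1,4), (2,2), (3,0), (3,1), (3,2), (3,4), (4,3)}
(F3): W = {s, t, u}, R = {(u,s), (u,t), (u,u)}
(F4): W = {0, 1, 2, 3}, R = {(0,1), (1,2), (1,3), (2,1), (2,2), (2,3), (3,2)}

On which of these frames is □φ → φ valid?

This is the axiom for reflexivity; its first-order frame correspondent is ∀x Rxx.
(F1): fails — world 1 does not see itself.
(F2): fails — world 3 does not see itself.
(F3): fails — world s does not see itself.
(F4): fails — world 0 does not see itself.
Valid on no frame.

none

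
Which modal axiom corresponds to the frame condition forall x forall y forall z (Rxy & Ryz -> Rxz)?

□r → □□r

This is transitivity; the standard corresponding axiom is 4: □r → □□r.
Suppose □r→□□r is valid. Take Rxy, Ryz and set V(r)={w : Rxw}. Then □r at x, so □□r at x, so □r at y, so r at z, i.e. Rxz.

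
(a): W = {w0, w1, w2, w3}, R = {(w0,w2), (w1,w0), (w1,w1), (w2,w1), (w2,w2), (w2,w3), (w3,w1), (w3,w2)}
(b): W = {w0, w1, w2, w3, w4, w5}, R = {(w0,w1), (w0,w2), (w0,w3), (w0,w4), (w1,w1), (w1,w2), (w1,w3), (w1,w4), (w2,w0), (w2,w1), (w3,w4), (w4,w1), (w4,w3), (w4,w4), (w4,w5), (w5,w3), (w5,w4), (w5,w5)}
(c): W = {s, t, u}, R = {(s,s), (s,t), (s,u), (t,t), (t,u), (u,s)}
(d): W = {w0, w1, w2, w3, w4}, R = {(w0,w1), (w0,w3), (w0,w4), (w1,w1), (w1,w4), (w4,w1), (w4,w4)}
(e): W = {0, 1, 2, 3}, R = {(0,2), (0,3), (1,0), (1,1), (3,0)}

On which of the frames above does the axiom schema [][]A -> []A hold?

(a), (c)

This is the axiom for density; its first-order frame correspondent is forall x forall y (Rxy -> exists z (Rxz & Rzy)).
(a): holds.
(b): fails — Rw2w0 but no z with Rw2z and Rzw0.
(c): holds.
(d): fails — Rw0w3 but no z with Rw0z and Rzw3.
(e): fails — R02 but no z with R0z and Rz2.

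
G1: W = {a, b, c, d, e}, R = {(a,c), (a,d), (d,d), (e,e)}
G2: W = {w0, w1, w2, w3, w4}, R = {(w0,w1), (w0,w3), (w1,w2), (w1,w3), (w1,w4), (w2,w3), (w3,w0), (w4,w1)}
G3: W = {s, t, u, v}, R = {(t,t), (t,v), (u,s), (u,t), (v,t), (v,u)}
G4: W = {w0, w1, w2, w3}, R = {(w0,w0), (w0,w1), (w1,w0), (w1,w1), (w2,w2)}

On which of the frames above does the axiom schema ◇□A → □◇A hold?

The schema corresponds to convergence: ∀x ∀y ∀z (Rxy ∧ Rxz → ∃w (Ryw ∧ Rzw)).
G1: fails — Rac and Rac but c and c have no common successor.
G2: fails — Rw0w1 and Rw0w3 but w1 and w3 have no common successor.
G3: fails — Rut and Rus but t and s have no common successor.
G4: holds.
Valid on: G4.

G4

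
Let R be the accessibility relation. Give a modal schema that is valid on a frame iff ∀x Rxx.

The condition is reflexivity. The T schema □s → s defines it.
Suppose □s→s is valid. At any x set V(s)={w : Rxw}. Then □s holds at x, so s holds at x, i.e. Rxx.

□s → s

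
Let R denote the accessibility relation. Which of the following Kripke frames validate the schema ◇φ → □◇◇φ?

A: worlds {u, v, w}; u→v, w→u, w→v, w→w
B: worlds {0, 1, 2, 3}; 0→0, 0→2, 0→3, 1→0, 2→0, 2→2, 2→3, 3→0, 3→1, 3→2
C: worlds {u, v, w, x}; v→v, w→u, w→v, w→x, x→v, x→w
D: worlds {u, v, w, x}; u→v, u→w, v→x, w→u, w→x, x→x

none

This is the axiom for a generalized confluence (Geach) condition; its first-order frame correspondent is ∀x ∀y ∀z ((xRy ∧ xRz) → ∃w (y = w ∧ zR²w)).
A: fails — uRv, uRv but no t with v=t and vR²t.
B: fails — 3R1, 3R1 but no w with 1=w and 1R²w.
C: fails — wRu, wRu but no t with u=t and uR²t.
D: fails — uRv, uRv but no t with v=t and vR²t.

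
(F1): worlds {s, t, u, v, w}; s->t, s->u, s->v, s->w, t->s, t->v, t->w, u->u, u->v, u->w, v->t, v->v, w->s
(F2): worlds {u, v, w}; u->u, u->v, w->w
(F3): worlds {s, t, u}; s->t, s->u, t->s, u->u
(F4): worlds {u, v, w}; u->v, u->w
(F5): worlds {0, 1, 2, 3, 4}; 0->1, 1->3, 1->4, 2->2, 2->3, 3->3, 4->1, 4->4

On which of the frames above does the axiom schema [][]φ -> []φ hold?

(F2)

This is the axiom for density; its first-order frame correspondent is forall x forall y (Rxy -> exists z (Rxz & Rzy)).
(F1): fails — Rws but no z with Rwz and Rzs.
(F2): ✓.
(F3): fails — Rts but no z with Rtz and Rzs.
(F4): fails — Ruv but no z with Ruz and Rzv.
(F5): fails — R01 but no z with R0z and Rz1.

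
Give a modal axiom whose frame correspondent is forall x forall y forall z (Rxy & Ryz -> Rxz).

A defining formula is □r → □□r (the 4 axiom).
Suppose □r→□□r is valid. Take Rxy, Ryz and set V(r)={w : Rxw}. Then □r at x, so □□r at x, so □r at y, so r at z, i.e. Rxz.

□r → □□r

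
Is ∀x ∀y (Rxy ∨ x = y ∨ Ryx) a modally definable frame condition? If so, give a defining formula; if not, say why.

Any modally definable frame class is closed under disjoint unions.
Take 4 disjoint single-world reflexive frames: each is trivially connected, but their disjoint union has 4 worlds with no edge between distinct components, so it is not connected.
Hence connectedness of R is not modally definable.

No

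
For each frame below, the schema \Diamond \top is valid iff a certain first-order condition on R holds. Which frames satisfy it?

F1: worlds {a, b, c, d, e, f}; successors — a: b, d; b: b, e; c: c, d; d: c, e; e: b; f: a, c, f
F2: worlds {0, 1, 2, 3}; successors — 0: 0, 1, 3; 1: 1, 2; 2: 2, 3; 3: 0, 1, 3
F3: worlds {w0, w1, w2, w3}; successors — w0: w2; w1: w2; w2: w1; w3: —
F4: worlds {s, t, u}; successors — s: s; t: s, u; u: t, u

Frame correspondent (Sahlqvist): \forall x \exists y Rxy — i.e. seriality.
F1: condition met.
F2: condition met.
F3: fails — world w3 has no successor.
F4: condition met.

F1, F2, F4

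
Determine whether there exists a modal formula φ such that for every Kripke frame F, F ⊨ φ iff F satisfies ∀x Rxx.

Definable; □p → p defines it

This is a Sahlqvist condition; the T axiom □p → p defines it.
Suppose □p→p is valid. At any x set V(p)={w : Rxw}. Then □p holds at x, so p holds at x, i.e. Rxx.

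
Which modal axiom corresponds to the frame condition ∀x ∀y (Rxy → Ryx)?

This is symmetry; the standard corresponding axiom is B: ψ → □◇ψ.
Suppose ψ→□◇ψ is valid. Take Rxy and set V(ψ)={x}. Then ψ at x, so □◇ψ at x, so ◇ψ at y, so some z with Ryz has ψ; z=x, i.e. Ryx.

ψ → □◇ψ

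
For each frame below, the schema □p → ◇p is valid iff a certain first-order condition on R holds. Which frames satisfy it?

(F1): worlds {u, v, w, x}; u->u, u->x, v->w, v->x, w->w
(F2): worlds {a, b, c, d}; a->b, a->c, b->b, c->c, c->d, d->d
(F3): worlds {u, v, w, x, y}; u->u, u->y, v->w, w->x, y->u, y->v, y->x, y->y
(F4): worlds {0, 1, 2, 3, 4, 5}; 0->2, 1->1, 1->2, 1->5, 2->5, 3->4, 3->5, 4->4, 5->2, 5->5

(F2), (F4)

This is the axiom for seriality; its first-order frame correspondent is ∀x ∃y Rxy.
(F1): fails — world x has no successor.
(F2): ✓.
(F3): fails — world x has no successor.
(F4): ✓.
Valid on: (F2), (F4).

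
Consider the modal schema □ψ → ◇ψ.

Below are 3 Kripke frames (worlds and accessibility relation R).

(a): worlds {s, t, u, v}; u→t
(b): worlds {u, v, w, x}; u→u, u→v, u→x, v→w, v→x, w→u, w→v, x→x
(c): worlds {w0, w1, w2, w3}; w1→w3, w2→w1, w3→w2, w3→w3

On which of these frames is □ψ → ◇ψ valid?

(b)

The schema corresponds to seriality: ∀x ∃y Rxy.
(a): fails — world s has no successor.
(b): condition met.
(c): fails — world w0 has no successor.
Valid on: (b).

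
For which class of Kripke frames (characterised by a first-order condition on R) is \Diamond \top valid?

This is a form of the D axiom.
It corresponds to seriality: \forall x \exists y Rxy.

seriality: \forall x \exists y Rxy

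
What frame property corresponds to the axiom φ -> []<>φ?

symmetry: forall x forall y (Rxy -> Ryx)

Suppose φ→□◇φ is valid. Take Rxy and set V(φ)={x}. Then φ at x, so □◇φ at x, so ◇φ at y, so some z with Ryz has φ; z=x, i.e. Ryx.
The converse is a direct semantic check.
So the correspondent is symmetry.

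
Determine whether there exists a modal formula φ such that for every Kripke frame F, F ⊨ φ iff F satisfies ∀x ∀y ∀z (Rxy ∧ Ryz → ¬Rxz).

Modal frame validity is preserved under surjective bounded morphisms.
The 5-cycle (worlds s,t,u,v,w with s→t→u→v→w→s) is intransitive. Mapping every world to a single reflexive point • is a surjective bounded morphism; the reflexive point is not intransitive (R••∧R•• but R••).
Hence intransitivity is not modally definable.

No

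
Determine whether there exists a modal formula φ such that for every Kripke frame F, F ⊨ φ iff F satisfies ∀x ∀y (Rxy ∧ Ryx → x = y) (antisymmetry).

Any modally definable frame class is closed under surjective bounded morphisms.
The 8-cycle (worlds a,b,c,d,e,f,g,h with a→b→c→d→e→f→g→h→a) is antisymmetric. Sending even-indexed worlds to a and odd-indexed worlds to b is a surjective bounded morphism onto the two-world frame with a↔b, which is not antisymmetric.
Hence antisymmetry is not modally definable.

Not modally definable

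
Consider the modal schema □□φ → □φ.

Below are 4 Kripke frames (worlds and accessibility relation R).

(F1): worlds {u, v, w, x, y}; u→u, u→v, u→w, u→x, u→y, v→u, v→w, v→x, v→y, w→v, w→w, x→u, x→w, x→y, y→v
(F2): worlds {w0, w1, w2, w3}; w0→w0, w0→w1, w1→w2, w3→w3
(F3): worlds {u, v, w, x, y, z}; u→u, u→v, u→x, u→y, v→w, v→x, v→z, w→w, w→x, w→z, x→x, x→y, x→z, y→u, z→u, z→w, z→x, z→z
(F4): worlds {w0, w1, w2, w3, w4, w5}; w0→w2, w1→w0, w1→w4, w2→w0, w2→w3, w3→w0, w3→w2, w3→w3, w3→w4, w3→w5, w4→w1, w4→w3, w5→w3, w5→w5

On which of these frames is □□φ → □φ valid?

(F3)

The schema corresponds to density: ∀x ∀y (Rxy → ∃z (Rxz ∧ Rzy)).
(F1): fails — Ryv but no z with Ryz and Rzv.
(F2): fails — Rw1w2 but no z with Rw1z and Rzw2.
(F3): condition met.
(F4): fails — Rw1w0 but no z with Rw1z and Rzw0.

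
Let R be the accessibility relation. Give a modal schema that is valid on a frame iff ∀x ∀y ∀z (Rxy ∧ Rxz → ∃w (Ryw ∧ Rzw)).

This is convergence; the standard corresponding axiom is .2: ◇□s → □◇s.
Suppose ◇□s→□◇s is valid. Take Rxy, Rxz and set V(s)={w : Ryw}. Then □s at y so ◇□s at x, so □◇s at x, so ◇s at z, giving w with Rzw and Ryw.

◇□s → □◇s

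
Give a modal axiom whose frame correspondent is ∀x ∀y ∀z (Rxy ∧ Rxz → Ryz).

◇r → □◇r

This is the Euclidean property; the standard corresponding axiom is 5: ◇r → □◇r.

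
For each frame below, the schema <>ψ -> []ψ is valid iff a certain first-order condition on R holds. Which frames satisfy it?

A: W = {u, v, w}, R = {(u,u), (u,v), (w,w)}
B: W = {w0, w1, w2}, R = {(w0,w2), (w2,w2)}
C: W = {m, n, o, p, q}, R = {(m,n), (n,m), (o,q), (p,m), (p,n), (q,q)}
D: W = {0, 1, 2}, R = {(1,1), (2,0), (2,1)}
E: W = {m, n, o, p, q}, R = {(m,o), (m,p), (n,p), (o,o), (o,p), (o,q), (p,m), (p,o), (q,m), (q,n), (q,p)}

This is the axiom for partial functionality; its first-order frame correspondent is forall x forall y forall z (Rxy & Rxz -> y = z).
A: fails — u sees both u and v.
B: ✓.
C: fails — p sees both m and n.
D: fails — 2 sees both 0 and 1.
E: fails — m sees both o and p.

B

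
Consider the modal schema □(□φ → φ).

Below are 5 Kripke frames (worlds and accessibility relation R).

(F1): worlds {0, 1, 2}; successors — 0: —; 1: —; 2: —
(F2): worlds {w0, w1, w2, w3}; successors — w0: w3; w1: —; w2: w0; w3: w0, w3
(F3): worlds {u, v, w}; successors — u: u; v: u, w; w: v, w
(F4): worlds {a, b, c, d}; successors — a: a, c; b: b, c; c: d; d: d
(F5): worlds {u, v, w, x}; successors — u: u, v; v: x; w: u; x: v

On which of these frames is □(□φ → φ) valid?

This is the axiom for shift-reflexivity; its first-order frame correspondent is ∀x ∀y (Rxy → Ryy).
(F1): condition met.
(F2): fails — Rw2w0 but not Rw0w0.
(F3): fails — Rwv but not Rvv.
(F4): fails — Rbc but not Rcc.
(F5): fails — Ruv but not Rvv.
Valid on: (F1).

(F1)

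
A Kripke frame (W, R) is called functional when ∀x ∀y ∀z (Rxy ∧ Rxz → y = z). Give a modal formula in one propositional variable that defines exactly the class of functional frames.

This is partial functionality; the standard corresponding axiom is CD: ◇q → □q.
Suppose ◇q→□q is valid. Take Rxy, Rxz and set V(q)={y}. Then ◇q at x, so □q at x, so q at z, i.e. z=y.

◇q → □q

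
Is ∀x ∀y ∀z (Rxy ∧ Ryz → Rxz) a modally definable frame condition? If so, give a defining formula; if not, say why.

Yes, by □p → □□p

Yes: it is transitivity, defined by the 4 schema □p → □□p.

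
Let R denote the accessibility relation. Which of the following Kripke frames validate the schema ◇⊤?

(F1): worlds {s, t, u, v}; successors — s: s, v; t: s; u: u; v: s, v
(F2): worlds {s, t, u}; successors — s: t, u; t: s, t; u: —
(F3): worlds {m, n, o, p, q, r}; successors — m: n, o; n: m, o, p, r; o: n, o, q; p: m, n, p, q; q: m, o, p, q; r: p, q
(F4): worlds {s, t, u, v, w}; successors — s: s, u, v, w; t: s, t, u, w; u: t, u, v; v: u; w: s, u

(F1), (F3), (F4)

The schema corresponds to seriality: ∀x ∃y Rxy.
(F1): satisfies the condition.
(F2): fails — world u has no successor.
(F3): satisfies the condition.
(F4): satisfies the condition.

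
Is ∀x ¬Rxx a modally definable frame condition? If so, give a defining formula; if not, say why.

No — not modally definable

Modal frame validity is preserved under surjective bounded morphisms.
The 5-cycle (worlds 0,1,2,3,4 with 0→1→2→3→4→0) is irreflexive, and the map sending every world to a single reflexive point • is a surjective bounded morphism (forth: every edge maps to (•,•); back: every world has a successor). So any modal formula valid on the 5-cycle is also valid on the reflexive point, which is not irreflexive.
Hence irreflexivity is not modally definable.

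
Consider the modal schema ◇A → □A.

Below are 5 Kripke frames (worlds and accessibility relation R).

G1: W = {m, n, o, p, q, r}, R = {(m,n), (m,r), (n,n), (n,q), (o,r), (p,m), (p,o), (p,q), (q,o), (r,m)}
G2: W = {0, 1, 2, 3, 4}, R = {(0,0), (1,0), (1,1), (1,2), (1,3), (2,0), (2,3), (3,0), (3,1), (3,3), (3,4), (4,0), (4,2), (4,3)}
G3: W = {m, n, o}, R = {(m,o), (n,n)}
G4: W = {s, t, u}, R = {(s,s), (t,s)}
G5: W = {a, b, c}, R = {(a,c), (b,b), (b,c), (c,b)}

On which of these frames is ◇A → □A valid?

This is the axiom for partial functionality; its first-order frame correspondent is ∀x ∀y ∀z (Rxy ∧ Rxz → y = z).
G1: fails — m sees both n and r.
G2: fails — 1 sees both 0 and 1.
G3: holds.
G4: holds.
G5: fails — b sees both b and c.

G3, G4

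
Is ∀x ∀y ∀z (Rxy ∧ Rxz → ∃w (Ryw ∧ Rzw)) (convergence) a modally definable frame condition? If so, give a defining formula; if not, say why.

Yes: it is convergence, defined by the .2 schema ◇□r → □◇r.
Suppose ◇□r→□◇r is valid. Take Rxy, Rxz and set V(r)={w : Ryw}. Then □r at y so ◇□r at x, so □◇r at x, so ◇r at z, giving w with Rzw and Ryw.

Definable; ◇□r → □◇r defines it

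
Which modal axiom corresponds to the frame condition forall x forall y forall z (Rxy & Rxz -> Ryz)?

This is the Euclidean property; the standard corresponding axiom is 5: ◇q → □◇q.
Suppose ◇q→□◇q is valid. Take Rxy, Rxz and set V(q)={y}. Then ◇q at x, so □◇q at x, so ◇q at z, so some w with Rzw has q; w=y, i.e. Rzy. By symmetry of the argument, Ryz.

◇q → □◇q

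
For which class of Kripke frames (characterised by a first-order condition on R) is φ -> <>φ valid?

reflexivity: forall x Rxx

Equivalently (dual form): □φ → φ.
Suppose □φ→φ is valid. At any x set V(φ)={w : Rxw}. Then □φ holds at x, so φ holds at x, i.e. Rxx.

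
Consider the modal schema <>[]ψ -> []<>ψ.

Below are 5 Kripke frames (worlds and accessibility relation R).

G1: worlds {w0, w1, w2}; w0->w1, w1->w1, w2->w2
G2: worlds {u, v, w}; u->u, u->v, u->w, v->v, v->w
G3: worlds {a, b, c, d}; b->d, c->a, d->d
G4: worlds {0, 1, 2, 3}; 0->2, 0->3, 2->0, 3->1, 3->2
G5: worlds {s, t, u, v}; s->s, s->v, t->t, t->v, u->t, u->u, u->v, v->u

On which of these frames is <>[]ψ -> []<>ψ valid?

G1

Frame correspondent (Sahlqvist): forall x forall y forall z (Rxy & Rxz -> exists w (Ryw & Rzw)) — i.e. convergence.
G1: ✓.
G2: fails — Ruv and Ruw but v and w have no common successor.
G3: fails — Rca and Rca but a and a have no common successor.
G4: fails — R02 and R03 but 2 and 3 have no common successor.
G5: fails — Rsv and Rss but v and s have no common successor.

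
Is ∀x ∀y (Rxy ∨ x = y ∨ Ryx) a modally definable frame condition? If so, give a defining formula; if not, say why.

Any modally definable frame class is closed under disjoint unions.
Take 4 disjoint single-world reflexive frames: each is trivially connected, but their disjoint union has 4 worlds with no edge between distinct components, so it is not connected.
So the class is not modally definable.

Not modally definable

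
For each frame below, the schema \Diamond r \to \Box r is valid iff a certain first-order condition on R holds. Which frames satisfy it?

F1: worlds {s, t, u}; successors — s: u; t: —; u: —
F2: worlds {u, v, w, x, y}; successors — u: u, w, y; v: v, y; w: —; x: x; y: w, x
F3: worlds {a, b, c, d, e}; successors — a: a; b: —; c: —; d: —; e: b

This is the axiom for partial functionality; its first-order frame correspondent is \forall x \forall y \forall z (Rxy \wedge Rxz \to y = z).
F1: condition met.
F2: fails — u sees both u and w.
F3: condition met.
Valid on: F1, F3.

F1, F3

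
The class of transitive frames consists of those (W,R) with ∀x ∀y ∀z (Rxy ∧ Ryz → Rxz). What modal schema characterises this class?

The condition is transitivity. The 4 schema □r → □□r defines it.
Suppose □r→□□r is valid. Take Rxy, Ryz and set V(r)={w : Rxw}. Then □r at x, so □□r at x, so □r at y, so r at z, i.e. Rxz.

□r → □□r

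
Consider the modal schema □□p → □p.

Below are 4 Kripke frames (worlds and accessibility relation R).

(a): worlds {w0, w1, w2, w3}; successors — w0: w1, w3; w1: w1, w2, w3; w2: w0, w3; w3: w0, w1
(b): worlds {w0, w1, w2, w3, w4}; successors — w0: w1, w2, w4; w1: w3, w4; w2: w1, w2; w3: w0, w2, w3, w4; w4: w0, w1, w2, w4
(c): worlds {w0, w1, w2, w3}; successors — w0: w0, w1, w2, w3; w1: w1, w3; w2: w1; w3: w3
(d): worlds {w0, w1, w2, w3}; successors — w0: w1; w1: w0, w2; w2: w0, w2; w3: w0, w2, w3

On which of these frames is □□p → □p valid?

(b), (c)

This is the axiom for density; its first-order frame correspondent is ∀x ∀y (Rxy → ∃z (Rxz ∧ Rzy)).
(a): fails — Rw3w0 but no z with Rw3z and Rzw0.
(b): holds.
(c): holds.
(d): fails — Rw0w1 but no z with Rw0z and Rzw1.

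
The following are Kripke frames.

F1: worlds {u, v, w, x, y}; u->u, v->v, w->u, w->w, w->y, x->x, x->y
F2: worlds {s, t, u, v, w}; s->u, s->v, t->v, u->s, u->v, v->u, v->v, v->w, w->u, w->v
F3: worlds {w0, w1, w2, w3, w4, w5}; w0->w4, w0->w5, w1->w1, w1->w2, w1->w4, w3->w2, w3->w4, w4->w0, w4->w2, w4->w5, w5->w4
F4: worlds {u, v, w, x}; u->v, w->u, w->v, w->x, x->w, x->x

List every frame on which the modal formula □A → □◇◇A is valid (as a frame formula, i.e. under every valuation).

F2

The schema corresponds to a generalized confluence (Geach) condition: ∀x ∀z (xRz → ∃w (xRw ∧ zR²w)).
F1: fails — wRy but no t with wRt and yR²t.
F2: satisfies the condition.
F3: fails — w1Rw2 but no w with w1Rw and w2R²w.
F4: fails — uRv but no t with uRt and vR²t.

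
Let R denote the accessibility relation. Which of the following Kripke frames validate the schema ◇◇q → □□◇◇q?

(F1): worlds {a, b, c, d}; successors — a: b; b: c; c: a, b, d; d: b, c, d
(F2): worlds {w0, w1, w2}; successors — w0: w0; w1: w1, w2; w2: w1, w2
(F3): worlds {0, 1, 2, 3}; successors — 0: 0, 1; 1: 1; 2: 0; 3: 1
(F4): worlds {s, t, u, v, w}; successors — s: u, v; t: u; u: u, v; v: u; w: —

(F2), (F4)

Frame correspondent (Sahlqvist): ∀x ∀y ∀z ((xR²y ∧ xR²z) → ∃w (y = w ∧ zR²w)) — i.e. a generalized confluence (Geach) condition.
(F1): fails — bR²a, bR²a but no w with a=w and aR²w.
(F2): holds.
(F3): fails — 0R²0, 0R²1 but no w with 0=w and 1R²w.
(F4): holds.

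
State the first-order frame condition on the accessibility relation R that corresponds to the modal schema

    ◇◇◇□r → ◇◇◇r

∀x ∀y (xR³y → ∃w (yRw ∧ xR³w))

This is a Sahlqvist (Geach-type) schema ◇^3□^1r → □^0◇^3r.
Minimal-valuation argument: fix x; take any y with xR^3y and any z with xR^0z. Set V(r) to the set of worlds R-reachable from y in exactly 1 step. Then □^1r holds at y, so the antecedent holds at x; validity forces ◇^3r at z, giving a w with zR^3w and yR^1w.
First-order correspondent: ∀x ∀y (xR³y → ∃w (yRw ∧ xR³w)).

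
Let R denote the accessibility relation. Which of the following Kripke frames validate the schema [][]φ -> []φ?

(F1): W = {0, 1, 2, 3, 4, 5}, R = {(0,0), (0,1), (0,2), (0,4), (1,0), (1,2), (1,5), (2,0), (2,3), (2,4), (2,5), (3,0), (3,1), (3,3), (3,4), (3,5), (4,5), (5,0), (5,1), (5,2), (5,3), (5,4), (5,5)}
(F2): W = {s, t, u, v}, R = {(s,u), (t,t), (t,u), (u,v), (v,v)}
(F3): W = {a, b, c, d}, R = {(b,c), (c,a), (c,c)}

(F1), (F3)

The schema corresponds to density: forall x forall y (Rxy -> exists z (Rxz & Rzy)).
(F1): ✓.
(F2): fails — Rsu but no z with Rsz and Rzu.
(F3): ✓.
Valid on: (F1), (F3).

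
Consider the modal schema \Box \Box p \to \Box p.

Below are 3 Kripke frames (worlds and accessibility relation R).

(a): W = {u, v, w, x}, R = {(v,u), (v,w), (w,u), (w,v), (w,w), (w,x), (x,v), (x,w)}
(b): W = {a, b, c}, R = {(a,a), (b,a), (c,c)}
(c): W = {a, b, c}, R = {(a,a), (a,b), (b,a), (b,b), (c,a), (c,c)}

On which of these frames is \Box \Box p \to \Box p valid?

(a), (b), (c)

This is the axiom for density; its first-order frame correspondent is \forall x \forall y (Rxy \to \exists z (Rxz \wedge Rzy)).
(a): ✓.
(b): ✓.
(c): ✓.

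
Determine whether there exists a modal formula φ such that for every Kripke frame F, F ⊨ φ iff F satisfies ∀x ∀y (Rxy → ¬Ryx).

Not definable by any modal formula

If a class were modally definable it would be closed under surjective bounded morphisms (Goldblatt–Thomason).
The 4-cycle (worlds s,t,u,v with s→t→u→v→s) is asymmetric. Mapping every world to a single reflexive point • is a surjective bounded morphism, and the reflexive point is not asymmetric (R•• but asymmetry requires ¬R••).
So the class is not modally definable.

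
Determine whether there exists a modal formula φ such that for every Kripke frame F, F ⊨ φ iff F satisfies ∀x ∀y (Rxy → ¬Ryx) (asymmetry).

No — not modally definable

Any modally definable frame class is closed under surjective bounded morphisms.
The 3-cycle (worlds a,b,c with a→b→c→a) is asymmetric. Mapping every world to a single reflexive point • is a surjective bounded morphism, and the reflexive point is not asymmetric (R•• but asymmetry requires ¬R••).
So no modal formula (or set of formulas) defines exactly the asymmetric frames.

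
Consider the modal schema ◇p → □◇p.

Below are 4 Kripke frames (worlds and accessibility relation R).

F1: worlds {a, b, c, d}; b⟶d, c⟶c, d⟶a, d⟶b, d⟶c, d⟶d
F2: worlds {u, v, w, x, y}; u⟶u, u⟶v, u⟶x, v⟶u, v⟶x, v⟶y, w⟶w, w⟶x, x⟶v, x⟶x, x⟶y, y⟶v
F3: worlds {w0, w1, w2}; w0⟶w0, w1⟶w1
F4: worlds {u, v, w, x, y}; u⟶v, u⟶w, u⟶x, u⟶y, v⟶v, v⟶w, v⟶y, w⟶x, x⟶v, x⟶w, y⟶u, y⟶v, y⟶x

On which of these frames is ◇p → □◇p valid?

The schema corresponds to the Euclidean property: ∀x ∀y ∀z (Rxy ∧ Rxz → Ryz).
F1: fails — Rdc and Rdd but not Rcd.
F2: fails — Ruv and Ruv but not Rvv.
F3: holds.
F4: fails — Ruv and Rux but not Rvx.

F3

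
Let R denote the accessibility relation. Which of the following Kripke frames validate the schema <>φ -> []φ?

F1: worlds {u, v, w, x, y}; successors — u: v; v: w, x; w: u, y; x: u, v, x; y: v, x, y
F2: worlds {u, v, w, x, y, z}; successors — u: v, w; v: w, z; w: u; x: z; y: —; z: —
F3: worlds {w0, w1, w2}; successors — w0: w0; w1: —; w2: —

This is the axiom for partial functionality; its first-order frame correspondent is forall x forall y forall z (Rxy & Rxz -> y = z).
F1: fails — v sees both w and x.
F2: fails — u sees both v and w.
F3: condition met.
Valid on: F3.

F3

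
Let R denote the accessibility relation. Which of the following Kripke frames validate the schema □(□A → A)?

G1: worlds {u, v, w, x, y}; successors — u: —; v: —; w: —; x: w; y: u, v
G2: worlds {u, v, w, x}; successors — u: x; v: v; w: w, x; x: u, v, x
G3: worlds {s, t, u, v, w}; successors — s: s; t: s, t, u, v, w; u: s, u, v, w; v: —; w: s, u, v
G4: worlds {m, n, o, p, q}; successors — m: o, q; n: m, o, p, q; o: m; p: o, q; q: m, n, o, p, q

none

Frame correspondent (Sahlqvist): ∀x ∀y (Rxy → Ryy) — i.e. shift-reflexivity.
G1: fails — Rxw but not Rww.
G2: fails — Rxu but not Ruu.
G3: fails — Ruv but not Rvv.
G4: fails — Rom but not Rmm.
Valid on no frame.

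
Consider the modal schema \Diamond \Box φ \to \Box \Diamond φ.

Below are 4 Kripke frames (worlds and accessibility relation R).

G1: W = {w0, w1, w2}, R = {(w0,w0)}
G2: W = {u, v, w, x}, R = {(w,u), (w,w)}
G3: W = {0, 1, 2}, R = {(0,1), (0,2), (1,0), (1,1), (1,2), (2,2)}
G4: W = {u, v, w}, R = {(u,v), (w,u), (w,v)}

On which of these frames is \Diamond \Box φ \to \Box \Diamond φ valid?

Frame correspondent (Sahlqvist): \forall x \forall y \forall z (Rxy \wedge Rxz \to \exists w (Ryw \wedge Rzw)) — i.e. convergence.
G1: ✓.
G2: fails — Rww and Rwu but w and u have no common successor.
G3: ✓.
G4: fails — Ruv and Ruv but v and v have no common successor.
Valid on: G1, G3.

G1, G3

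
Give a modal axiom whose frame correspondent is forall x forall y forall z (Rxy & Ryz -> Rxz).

□r → □□r

This is transitivity; the standard corresponding axiom is 4: □r → □□r.
Suppose □r→□□r is valid. Take Rxy, Ryz and set V(r)={w : Rxw}. Then □r at x, so □□r at x, so □r at y, so r at z, i.e. Rxz.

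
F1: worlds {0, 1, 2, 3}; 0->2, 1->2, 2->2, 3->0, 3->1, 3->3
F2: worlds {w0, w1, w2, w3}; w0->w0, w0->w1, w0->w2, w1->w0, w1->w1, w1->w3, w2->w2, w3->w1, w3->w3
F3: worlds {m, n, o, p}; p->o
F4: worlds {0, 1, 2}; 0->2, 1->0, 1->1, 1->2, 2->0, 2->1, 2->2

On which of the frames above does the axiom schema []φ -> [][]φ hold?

This is the axiom for transitivity; its first-order frame correspondent is forall x forall y forall z (Rxy & Ryz -> Rxz).
F1: fails — R31 and R12 but not R32.
F2: fails — Rw1w0 and Rw0w2 but not Rw1w2.
F3: condition met.
F4: fails — R02 and R20 but not R00.
Valid on: F3.

F3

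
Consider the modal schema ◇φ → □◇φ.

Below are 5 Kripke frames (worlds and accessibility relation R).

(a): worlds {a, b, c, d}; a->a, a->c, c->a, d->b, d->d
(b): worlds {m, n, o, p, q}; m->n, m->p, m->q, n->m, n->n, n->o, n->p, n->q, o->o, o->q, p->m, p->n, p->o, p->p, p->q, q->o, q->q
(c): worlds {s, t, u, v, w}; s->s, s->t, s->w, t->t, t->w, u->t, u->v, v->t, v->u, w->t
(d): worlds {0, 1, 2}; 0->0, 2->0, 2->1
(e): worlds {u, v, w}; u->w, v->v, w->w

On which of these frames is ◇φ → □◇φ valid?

(e)

This is the axiom for the Euclidean property; its first-order frame correspondent is ∀x ∀y ∀z (Rxy ∧ Rxz → Ryz).
(a): fails — Rac and Rac but not Rcc.
(b): fails — Rmq and Rmn but not Rqn.
(c): fails — Rsw and Rsw but not Rww.
(d): fails — R20 and R21 but not R01.
(e): condition met.
Valid on: (e).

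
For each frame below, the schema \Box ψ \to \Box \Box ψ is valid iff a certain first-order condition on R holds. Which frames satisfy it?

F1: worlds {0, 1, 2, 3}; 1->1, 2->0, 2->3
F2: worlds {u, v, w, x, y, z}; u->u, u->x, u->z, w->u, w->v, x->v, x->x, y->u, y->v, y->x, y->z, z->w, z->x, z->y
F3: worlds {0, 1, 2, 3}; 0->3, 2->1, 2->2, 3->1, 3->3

F1

The schema corresponds to transitivity: \forall x \forall y \forall z (Rxy \wedge Ryz \to Rxz).
F1: ✓.
F2: fails — Ruz and Rzw but not Ruw.
F3: fails — R03 and R31 but not R01.
Valid on: F1.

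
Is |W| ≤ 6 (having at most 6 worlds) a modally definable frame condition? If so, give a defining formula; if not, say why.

Not modally definable

Any modally definable frame class is closed under disjoint unions.
Any modal formula valid on each of 7 disjoint one-world frames is valid on their disjoint union (validity is preserved under disjoint unions). Each one-world frame has |W|=1≤6, but the union has |W|=7.
So no modal formula (or set of formulas) defines exactly the |W|≤6 frames.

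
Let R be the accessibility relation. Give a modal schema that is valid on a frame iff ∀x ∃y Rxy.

□ψ → ◇ψ

The condition is seriality. The D schema □ψ → ◇ψ defines it.
Suppose □ψ→◇ψ is valid. At any x set V(ψ)=W. Then □ψ at x, so ◇ψ at x, so x has a successor.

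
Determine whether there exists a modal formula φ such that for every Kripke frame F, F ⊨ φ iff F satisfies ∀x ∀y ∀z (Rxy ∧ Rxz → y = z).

Definable; ◇q → □q defines it

This is a Sahlqvist condition; the CD axiom ◇q → □q defines it.
Suppose ◇q→□q is valid. Take Rxy, Rxz and set V(q)={y}. Then ◇q at x, so □q at x, so q at z, i.e. z=y.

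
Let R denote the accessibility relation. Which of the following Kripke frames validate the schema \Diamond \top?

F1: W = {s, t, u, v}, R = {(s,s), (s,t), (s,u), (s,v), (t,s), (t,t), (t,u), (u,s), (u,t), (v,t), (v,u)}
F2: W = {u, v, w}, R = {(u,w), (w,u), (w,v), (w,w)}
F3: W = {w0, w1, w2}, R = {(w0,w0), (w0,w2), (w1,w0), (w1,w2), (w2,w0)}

F1, F3

This is the axiom for seriality; its first-order frame correspondent is \forall x \exists y Rxy.
F1: holds.
F2: fails — world v has no successor.
F3: holds.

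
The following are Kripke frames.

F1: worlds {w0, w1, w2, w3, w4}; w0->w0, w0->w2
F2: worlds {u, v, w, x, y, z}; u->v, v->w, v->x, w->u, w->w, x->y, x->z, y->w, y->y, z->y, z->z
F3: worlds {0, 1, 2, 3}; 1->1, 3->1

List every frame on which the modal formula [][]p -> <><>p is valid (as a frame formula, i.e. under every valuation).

The schema corresponds to a generalized confluence (Geach) condition: forall x exists w (x R^2 w & x R^2 w).
F1: fails — at w1 but no w with w1R²w and w1R²w.
F2: ✓.
F3: fails — at 0 but no w with 0R²w and 0R²w.

F2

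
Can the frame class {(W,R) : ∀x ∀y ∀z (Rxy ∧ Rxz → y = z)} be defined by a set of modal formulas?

Yes — defined by ◇r → □r

The condition is partial functionality. A defining modal formula is ◇r → □r.
Suppose ◇r→□r is valid. Take Rxy, Rxz and set V(r)={y}. Then ◇r at x, so □r at x, so r at z, i.e. z=y.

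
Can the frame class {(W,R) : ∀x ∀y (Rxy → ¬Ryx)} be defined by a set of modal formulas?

Modal frame validity is preserved under surjective bounded morphisms.
The 4-cycle (worlds a,b,c,d with a→b→c→d→a) is asymmetric. Mapping every world to a single reflexive point • is a surjective bounded morphism, and the reflexive point is not asymmetric (R•• but asymmetry requires ¬R••).
So the class is not modally definable.

Not modally definable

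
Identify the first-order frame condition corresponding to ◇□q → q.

symmetry: ∀x ∀y (Rxy → Ryx)

Replacing q by ¬q and contraposing gives the equivalent schema q → □◇q.
Suppose q→□◇q is valid. Take Rxy and set V(q)={x}. Then q at x, so □◇q at x, so ◇q at y, so some z with Ryz has q; z=x, i.e. Ryx.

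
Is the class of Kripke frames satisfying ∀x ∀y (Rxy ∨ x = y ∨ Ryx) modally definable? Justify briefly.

Any modally definable frame class is closed under disjoint unions.
Take 2 disjoint single-world reflexive frames: each is trivially connected, but their disjoint union has 2 worlds with no edge between distinct components, so it is not connected.
Hence connectedness of R is not modally definable.

Not definable by any modal formula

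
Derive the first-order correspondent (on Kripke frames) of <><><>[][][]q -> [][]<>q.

forall x forall y forall z ((x R^3 y & x R^2 z) -> exists w (y R^3 w & zRw))

This is a Sahlqvist (Geach-type) schema ◇^3□^3q → □^2◇^1q.
Minimal-valuation argument: fix x; take any y with xR^3y and any z with xR^2z. Set V(q) to the set of worlds R-reachable from y in exactly 3 steps. Then □^3q holds at y, so the antecedent holds at x; validity forces ◇^1q at z, giving a w with zR^1w and yR^3w.
First-order correspondent: forall x forall y forall z ((x R^3 y & x R^2 z) -> exists w (y R^3 w & zRw)).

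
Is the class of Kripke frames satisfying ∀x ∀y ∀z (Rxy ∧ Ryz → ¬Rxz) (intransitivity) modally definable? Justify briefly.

If a class were modally definable it would be closed under surjective bounded morphisms (Goldblatt–Thomason).
The 5-cycle (worlds w0,w1,w2,w3,w4 with w0→w1→w2→w3→w4→w0) is intransitive. Mapping every world to a single reflexive point • is a surjective bounded morphism; the reflexive point is not intransitive (R••∧R•• but R••).
Hence intransitivity is not modally definable.

Not definable by any modal formula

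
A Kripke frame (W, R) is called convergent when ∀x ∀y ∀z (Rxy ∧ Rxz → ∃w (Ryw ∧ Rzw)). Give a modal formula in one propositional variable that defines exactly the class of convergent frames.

This is convergence; the standard corresponding axiom is .2: ◇□s → □◇s.
Suppose ◇□s→□◇s is valid. Take Rxy, Rxz and set V(s)={w : Ryw}. Then □s at y so ◇□s at x, so □◇s at x, so ◇s at z, giving w with Rzw and Ryw.

◇□s → □◇s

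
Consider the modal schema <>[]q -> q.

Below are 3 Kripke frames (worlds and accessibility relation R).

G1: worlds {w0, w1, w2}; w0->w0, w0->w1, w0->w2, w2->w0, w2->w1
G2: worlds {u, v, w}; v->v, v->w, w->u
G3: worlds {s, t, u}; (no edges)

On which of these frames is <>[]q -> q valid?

This is the axiom for symmetry; its first-order frame correspondent is forall x forall y (Rxy -> Ryx).
G1: fails — Rw0w1 but not Rw1w0.
G2: fails — Rwu but not Ruw.
G3: satisfies the condition.
Valid on: G3.

G3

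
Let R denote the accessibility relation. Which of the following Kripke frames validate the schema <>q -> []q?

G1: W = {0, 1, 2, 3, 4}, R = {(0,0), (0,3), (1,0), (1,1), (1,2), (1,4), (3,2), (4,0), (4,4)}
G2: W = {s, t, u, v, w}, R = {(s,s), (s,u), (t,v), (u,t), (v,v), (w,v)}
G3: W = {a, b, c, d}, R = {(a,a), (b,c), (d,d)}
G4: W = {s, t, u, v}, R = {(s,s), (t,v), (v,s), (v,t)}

G3

Frame correspondent (Sahlqvist): forall x forall y forall z (Rxy & Rxz -> y = z) — i.e. partial functionality.
G1: fails — 0 sees both 0 and 3.
G2: fails — s sees both s and u.
G3: holds.
G4: fails — v sees both s and t.
Valid on: G3.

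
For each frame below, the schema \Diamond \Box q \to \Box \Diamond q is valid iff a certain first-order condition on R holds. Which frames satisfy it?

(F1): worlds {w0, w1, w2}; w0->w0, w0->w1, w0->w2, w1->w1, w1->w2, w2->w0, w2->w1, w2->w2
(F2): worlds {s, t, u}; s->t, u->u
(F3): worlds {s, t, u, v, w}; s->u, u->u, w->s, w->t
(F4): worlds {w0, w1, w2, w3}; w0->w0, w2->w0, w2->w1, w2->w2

The schema corresponds to convergence: \forall x \forall y \forall z (Rxy \wedge Rxz \to \exists w (Ryw \wedge Rzw)).
(F1): satisfies the condition.
(F2): fails — Rst and Rst but t and t have no common successor.
(F3): fails — Rwt and Rwt but t and t have no common successor.
(F4): fails — Rw2w2 and Rw2w1 but w2 and w1 have no common successor.
Valid on: (F1).

(F1)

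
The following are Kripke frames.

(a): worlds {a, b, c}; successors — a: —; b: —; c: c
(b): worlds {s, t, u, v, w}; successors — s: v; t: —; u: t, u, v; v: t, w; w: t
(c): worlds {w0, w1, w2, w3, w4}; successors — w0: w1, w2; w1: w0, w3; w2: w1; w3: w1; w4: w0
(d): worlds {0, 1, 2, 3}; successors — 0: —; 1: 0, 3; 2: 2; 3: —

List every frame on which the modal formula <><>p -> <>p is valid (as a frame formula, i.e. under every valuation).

The schema corresponds to a generalized confluence (Geach) condition: forall x forall y (x R^2 y -> exists w (y = w & xRw)).
(a): satisfies the condition.
(b): fails — sR²t but no w* with t=w* and sRw*.
(c): fails — w0R²w0 but no w with w0=w and w0Rw.
(d): satisfies the condition.
Valid on: (a), (d).

(a), (d)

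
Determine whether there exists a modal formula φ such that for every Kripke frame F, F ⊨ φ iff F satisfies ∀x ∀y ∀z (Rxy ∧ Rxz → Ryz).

Yes, by ◇q → □◇q

Yes: it is the Euclidean property, defined by the 5 schema ◇q → □◇q.
Suppose ◇q→□◇q is valid. Take Rxy, Rxz and set V(q)={y}. Then ◇q at x, so □◇q at x, so ◇q at z, so some w with Rzw has q; w=y, i.e. Rzy. By symmetry of the argument, Ryz.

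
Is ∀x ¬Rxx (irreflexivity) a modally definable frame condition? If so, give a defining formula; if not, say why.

No — not modally definable

Any modally definable frame class is closed under surjective bounded morphisms.
The 2-cycle (worlds s,t with s→t→s) is irreflexive, and the map sending every world to a single reflexive point • is a surjective bounded morphism (forth: every edge maps to (•,•); back: every world has a successor). So any modal formula valid on the 2-cycle is also valid on the reflexive point, which is not irreflexive.
So the class is not modally definable.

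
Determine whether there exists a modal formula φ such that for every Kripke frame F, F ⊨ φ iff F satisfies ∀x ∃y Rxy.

Yes: it is seriality, defined by the D schema □q → ◇q.
Suppose □q→◇q is valid. At any x set V(q)=W. Then □q at x, so ◇q at x, so x has a successor.

Yes, by □q → ◇q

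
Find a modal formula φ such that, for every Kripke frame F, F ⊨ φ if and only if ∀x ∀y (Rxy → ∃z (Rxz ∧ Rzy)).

□□p → □p

This is density; the standard corresponding axiom is C4: □□p → □p.
Suppose □□p→□p is valid. Take Rxy and set V(p)={w : xR²w}. Then □□p at x, so □p at x, so p at y, i.e. ∃z(Rxz∧Rzy).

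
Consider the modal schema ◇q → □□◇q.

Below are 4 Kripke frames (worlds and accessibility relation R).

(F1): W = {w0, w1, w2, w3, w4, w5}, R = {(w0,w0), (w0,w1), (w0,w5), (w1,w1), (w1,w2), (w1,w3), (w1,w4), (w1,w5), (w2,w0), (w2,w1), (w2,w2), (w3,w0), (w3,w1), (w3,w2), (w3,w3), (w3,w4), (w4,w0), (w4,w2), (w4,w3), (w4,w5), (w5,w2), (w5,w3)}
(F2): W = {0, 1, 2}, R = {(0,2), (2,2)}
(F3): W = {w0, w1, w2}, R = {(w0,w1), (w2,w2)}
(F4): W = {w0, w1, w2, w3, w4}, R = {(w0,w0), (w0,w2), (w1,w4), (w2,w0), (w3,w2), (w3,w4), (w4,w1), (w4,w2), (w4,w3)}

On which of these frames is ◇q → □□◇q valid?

This is the axiom for a generalized confluence (Geach) condition; its first-order frame correspondent is ∀x ∀y ∀z ((xRy ∧ xR²z) → ∃w (y = w ∧ zRw)).
(F1): fails — w0Rw0, w0R²w1 but no w with w0=w and w1Rw.
(F2): ✓.
(F3): ✓.
(F4): fails — w0Rw2, w0R²w2 but no w with w2=w and w2Rw.

(F2), (F3)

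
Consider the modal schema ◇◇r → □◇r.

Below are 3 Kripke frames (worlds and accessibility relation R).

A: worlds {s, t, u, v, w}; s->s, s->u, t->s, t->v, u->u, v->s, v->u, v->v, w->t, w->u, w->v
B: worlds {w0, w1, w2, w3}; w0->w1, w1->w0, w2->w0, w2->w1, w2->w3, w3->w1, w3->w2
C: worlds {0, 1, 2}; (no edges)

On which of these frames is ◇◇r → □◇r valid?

C

Frame correspondent (Sahlqvist): ∀x ∀y ∀z ((xR²y ∧ xRz) → ∃w (y = w ∧ zRw)) — i.e. a generalized confluence (Geach) condition.
A: fails — sR²s, sRu but no w* with s=w* and uRw*.
B: fails — w2R²w0, w2Rw0 but no w with w0=w and w0Rw.
C: condition met.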